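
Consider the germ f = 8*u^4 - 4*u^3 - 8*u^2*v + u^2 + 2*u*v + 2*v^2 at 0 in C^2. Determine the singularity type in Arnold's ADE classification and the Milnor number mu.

Type A_1, Milnor number mu = 1.

The Hessian of f at 0 is [[2, 2], [2, 4]] with rank 2, so corank 0. A Groebner basis of the Jacobian ideal J(f) in C{u,v} is {u, v}; counting standard monomials gives mu = 1. Corank 0: nondegenerate Morse point, so A_1.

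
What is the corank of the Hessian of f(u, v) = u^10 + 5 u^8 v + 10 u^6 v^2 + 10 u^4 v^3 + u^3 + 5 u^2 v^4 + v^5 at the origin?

Hessian at 0 has rank 0.

2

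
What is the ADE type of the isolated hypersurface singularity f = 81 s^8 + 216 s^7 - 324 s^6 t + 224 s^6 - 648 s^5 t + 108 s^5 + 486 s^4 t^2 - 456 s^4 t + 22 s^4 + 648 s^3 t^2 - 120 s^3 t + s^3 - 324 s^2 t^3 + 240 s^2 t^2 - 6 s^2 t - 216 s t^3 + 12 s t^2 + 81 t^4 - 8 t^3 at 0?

E_6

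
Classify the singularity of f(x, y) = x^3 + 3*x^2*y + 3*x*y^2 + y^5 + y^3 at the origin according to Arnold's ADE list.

E8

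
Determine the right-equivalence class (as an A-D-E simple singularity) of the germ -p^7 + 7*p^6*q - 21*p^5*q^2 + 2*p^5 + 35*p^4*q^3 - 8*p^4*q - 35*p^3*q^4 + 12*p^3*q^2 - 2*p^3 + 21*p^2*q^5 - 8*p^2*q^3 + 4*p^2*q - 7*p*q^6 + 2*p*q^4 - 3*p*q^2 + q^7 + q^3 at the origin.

D_{4}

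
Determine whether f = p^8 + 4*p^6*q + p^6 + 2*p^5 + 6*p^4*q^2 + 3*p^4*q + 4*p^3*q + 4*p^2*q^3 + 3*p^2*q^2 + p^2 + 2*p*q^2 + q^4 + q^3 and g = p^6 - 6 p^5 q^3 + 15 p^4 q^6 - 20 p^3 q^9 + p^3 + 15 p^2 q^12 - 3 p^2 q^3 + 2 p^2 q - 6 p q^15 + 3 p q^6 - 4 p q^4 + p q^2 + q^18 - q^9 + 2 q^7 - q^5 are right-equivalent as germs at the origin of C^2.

The Hessian of f at 0 has rank 1. Corank 1: A-series; mu = 2 gives A_2. The Hessian of g at 0 has rank 0. Corank 2; j^3 = p*(p + q)^2 has shape L^2 M (L != M), so D-series; mu = 7 gives D_7. f is A_2 but g is D_7, hence not right-equivalent.

No.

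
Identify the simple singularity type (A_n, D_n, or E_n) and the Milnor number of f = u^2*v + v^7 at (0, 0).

Type D8, Milnor number mu = 8.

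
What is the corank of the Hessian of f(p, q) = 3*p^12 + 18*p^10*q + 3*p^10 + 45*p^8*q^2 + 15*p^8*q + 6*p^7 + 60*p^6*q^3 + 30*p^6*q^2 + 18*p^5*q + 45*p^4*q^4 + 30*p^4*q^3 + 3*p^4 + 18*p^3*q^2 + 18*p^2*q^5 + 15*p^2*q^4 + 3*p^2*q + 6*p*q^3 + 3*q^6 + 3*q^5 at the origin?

2

Hessian at 0 has rank 0.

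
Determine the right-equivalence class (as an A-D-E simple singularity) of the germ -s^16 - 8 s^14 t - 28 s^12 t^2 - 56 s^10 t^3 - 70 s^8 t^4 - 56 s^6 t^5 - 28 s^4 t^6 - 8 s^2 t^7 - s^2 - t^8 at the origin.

A_7

The Hessian of f at 0 has rank 1. Corank 1: A-series; mu = 7 gives A_7.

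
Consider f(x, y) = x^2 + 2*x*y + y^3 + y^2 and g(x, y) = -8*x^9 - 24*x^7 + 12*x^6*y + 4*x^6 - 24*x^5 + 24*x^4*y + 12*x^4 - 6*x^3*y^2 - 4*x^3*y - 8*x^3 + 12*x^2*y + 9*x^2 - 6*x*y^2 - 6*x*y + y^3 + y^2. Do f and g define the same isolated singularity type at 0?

The Hessian of f at 0 is [[2, 2], [2, 2]] with rank 1, so corank 1. A Groebner basis of the Jacobian ideal J(f) in C{x,y} is {y^2, x + y}; counting standard monomials gives mu = 2. Corank 1: A-series; mu = 2 gives A_2. The Hessian of g at 0 is [[18, -6], [-6, 2]] with rank 1, so corank 1. A Groebner basis of the Jacobian ideal J(g) in C{x,y} is {y^2, x - y/3}; counting standard monomials gives mu = 2. Corank 1: A-series; mu = 2 gives A_2. Both have type A_2, hence right-equivalent.

Yes.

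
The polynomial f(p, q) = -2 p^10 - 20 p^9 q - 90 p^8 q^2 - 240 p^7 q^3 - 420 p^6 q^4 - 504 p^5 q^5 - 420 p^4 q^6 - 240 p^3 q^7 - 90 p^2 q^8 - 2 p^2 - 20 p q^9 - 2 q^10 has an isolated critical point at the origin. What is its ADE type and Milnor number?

Type A_9, Milnor number mu = 9.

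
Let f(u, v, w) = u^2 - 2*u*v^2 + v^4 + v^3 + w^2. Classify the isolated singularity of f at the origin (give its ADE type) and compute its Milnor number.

Type A_2, Milnor number mu = 2.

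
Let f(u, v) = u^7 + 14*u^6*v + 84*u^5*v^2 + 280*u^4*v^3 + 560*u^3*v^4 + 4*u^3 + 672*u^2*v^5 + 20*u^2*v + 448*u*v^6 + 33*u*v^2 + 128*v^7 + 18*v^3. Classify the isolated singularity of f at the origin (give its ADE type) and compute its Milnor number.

Type D_{8}, Milnor number mu = 8.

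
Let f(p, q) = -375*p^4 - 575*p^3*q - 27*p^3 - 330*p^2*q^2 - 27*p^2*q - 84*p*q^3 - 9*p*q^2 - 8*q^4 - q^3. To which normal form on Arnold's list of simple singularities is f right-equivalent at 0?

E_7

The Hessian of f at 0 is [[0, 0], [0, 0]] with rank 0, so corank 2. A Groebner basis of the Jacobian ideal J(f) in C{p,q} is {19683*p^2/25 + 13122*p*q/25 + q^4 + 27*q^3/25 + 2187*q^2/25, p^3 + 297*p^2/25 + 198*p*q/25 + 4*q^3/75 + 33*q^2/25, p^2*q - 567*p^2/25 - 378*p*q/25 - 32*q^3/225 - 63*q^2/25, 162*p^2/5 + p*q^2 + 108*p*q/5 + 17*q^3/45 + 18*q^2/5}; counting standard monomials gives mu = 7. Corank 2; j^3 = -(3*p + q)^3 is a perfect cube, so E-series; the 4-jet and mu = 7 give E_7.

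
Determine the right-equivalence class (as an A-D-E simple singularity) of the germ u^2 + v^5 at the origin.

The Hessian of f at 0 is [[2, 0], [0, 0]] with rank 1, so corank 1. A Groebner basis of the Jacobian ideal J(f) in C{u,v} is {v^4, u}; counting standard monomials gives mu = 4. Corank 1: A-series; mu = 4 gives A_4.

A4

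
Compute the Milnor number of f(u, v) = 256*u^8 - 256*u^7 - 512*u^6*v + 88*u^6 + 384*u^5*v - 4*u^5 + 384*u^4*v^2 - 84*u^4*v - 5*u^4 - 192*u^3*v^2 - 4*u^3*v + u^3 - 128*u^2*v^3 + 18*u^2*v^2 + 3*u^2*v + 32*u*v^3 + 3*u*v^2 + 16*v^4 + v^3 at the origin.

6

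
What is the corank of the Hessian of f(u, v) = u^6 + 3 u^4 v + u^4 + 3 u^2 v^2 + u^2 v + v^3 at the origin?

2

Hessian at 0 has rank 0.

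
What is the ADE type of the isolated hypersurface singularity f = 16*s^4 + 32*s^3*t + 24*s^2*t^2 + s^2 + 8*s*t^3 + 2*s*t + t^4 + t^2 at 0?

The Hessian of f at 0 has rank 1. Corank 1: A-series; mu = 3 gives A_3.

A3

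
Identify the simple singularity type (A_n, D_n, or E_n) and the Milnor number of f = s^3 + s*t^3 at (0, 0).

Type E_7, Milnor number mu = 7.

The Hessian of f at 0 has rank 0. Corank 2; j^3 = s^3 is a perfect cube, so E-series; the 4-jet and mu = 7 give E_7.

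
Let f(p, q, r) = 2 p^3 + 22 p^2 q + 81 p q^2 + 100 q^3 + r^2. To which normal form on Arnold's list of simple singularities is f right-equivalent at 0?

D_{4}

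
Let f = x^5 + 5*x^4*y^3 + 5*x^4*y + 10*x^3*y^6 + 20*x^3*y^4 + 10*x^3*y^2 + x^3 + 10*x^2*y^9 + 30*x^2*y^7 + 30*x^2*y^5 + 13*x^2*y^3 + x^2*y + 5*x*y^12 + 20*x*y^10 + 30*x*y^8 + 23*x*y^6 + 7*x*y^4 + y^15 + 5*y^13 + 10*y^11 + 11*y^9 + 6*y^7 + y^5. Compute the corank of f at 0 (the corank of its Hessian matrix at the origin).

The Hessian at 0 is [[0, 0], [0, 0]] of rank 0; hence corank 2.

2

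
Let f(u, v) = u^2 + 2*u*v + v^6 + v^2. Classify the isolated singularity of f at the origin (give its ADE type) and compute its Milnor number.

Type A_5, Milnor number mu = 5.

The Hessian of f at 0 is [[2, 2], [2, 2]] with rank 1, so corank 1. A Groebner basis of the Jacobian ideal J(f) in C{u,v} is {v^5, u + v}; counting standard monomials gives mu = 5. Corank 1: A-series; mu = 5 gives A_5.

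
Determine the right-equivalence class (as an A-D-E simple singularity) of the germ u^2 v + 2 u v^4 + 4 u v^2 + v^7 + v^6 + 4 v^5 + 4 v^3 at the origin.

The Hessian of f at 0 has rank 0. Corank 2; j^3 = v*(u + 2*v)^2 has shape L^2 M (L != M), so D-series; mu = 7 gives D_7.

D_{7}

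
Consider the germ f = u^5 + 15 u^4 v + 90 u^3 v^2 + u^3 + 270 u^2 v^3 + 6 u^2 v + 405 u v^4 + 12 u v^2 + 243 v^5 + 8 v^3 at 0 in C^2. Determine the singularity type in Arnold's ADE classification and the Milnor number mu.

The Hessian of f at 0 has rank 0. Corank 2; j^3 = (u + 2*v)^3 is a perfect cube, so E-series; the 5-jet and mu = 8 give E_8.

Type E_8, Milnor number mu = 8.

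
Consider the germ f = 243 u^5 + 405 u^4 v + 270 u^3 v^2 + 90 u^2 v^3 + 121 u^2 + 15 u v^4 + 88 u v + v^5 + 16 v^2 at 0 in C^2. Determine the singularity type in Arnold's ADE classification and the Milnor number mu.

Type A_{4}, Milnor number mu = 4.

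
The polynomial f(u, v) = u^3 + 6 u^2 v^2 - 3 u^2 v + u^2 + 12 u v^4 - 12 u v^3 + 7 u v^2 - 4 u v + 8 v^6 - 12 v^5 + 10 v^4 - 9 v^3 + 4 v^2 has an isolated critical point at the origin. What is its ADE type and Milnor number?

The Hessian of f at 0 has rank 1. Corank 1: A-series; mu = 2 gives A_2.

Type A_{2}, Milnor number mu = 2.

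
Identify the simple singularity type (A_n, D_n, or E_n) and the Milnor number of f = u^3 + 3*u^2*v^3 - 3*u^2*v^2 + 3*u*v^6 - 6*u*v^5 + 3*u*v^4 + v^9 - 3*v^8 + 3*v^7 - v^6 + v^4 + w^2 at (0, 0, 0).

Type E_{6}, Milnor number mu = 6.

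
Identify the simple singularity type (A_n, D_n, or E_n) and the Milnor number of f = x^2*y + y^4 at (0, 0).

Type D5, Milnor number mu = 5.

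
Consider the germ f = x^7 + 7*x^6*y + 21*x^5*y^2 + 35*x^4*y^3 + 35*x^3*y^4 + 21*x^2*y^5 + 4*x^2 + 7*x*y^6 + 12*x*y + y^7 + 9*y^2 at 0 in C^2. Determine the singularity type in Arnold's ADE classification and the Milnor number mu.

Type A6, Milnor number mu = 6.

The Hessian of f at 0 is [[8, 12], [12, 18]] with rank 1, so corank 1. A Groebner basis of the Jacobian ideal J(f) in C{x,y} is {y^6, x + 3*y/2}; counting standard monomials gives mu = 6. Corank 1: A-series; mu = 6 gives A_6.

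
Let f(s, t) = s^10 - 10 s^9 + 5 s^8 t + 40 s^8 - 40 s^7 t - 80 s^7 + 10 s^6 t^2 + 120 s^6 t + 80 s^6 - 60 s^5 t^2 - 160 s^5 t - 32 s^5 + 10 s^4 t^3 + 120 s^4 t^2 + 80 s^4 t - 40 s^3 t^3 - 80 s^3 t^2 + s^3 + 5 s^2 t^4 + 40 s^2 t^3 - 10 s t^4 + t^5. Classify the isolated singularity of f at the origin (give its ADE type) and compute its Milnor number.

Type E_{8}, Milnor number mu = 8.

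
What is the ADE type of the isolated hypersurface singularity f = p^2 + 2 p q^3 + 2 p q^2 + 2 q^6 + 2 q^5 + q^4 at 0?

A_{5}

The Hessian of f at 0 has rank 1. Corank 1: A-series; mu = 5 gives A_5.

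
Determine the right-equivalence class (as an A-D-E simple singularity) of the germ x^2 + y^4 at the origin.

A_3

The Hessian of f at 0 has rank 1. Corank 1: A-series; mu = 3 gives A_3.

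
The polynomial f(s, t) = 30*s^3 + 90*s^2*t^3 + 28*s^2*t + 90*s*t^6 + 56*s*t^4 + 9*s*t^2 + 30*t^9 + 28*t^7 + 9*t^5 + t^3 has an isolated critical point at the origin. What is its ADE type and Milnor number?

Type D_{4}, Milnor number mu = 4.

The Hessian of f at 0 has rank 0. Corank 2; j^3 = (3*s + t)*(10*s^2 + 6*s*t + t^2) splits into three distinct lines over C (the quadratic factor has nonzero discriminant), so D_4.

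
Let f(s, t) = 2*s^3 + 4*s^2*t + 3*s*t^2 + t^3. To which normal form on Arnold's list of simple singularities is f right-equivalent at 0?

D4

The Hessian of f at 0 is [[0, 0], [0, 0]] with rank 0, so corank 2. A Groebner basis of the Jacobian ideal J(f) in C{s,t} is {t^3, s^2 - 3*t^2/2, s*t + 3*t^2/2}; counting standard monomials gives mu = 4. Corank 2; j^3 = (s + t)*(2*s^2 + 2*s*t + t^2) splits into three distinct lines over C (the quadratic factor has nonzero discriminant), so D_4.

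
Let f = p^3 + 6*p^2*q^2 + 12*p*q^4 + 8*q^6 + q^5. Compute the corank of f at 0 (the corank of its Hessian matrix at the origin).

2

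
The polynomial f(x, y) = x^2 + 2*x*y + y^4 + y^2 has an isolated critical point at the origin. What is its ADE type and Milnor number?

The Hessian of f at 0 has rank 1. Corank 1: A-series; mu = 3 gives A_3.

Type A3, Milnor number mu = 3.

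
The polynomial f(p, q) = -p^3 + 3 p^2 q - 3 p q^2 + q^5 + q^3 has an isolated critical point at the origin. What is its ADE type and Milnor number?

The Hessian of f at 0 is [[0, 0], [0, 0]] with rank 0, so corank 2. A Groebner basis of the Jacobian ideal J(f) in C{p,q} is {q^4, p^2 - 2*p*q + q^2}; counting standard monomials gives mu = 8. Corank 2; j^3 = -(p - q)^3 is a perfect cube, so E-series; the 5-jet and mu = 8 give E_8.

Type E_{8}, Milnor number mu = 8.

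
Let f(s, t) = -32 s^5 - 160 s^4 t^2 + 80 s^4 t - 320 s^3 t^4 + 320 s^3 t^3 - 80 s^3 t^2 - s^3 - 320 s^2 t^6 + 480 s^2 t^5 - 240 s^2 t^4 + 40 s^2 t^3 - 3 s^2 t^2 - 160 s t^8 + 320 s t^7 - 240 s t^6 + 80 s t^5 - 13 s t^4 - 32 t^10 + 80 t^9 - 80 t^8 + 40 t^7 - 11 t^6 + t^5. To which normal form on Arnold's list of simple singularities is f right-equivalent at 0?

E_8

The Hessian of f at 0 is [[0, 0], [0, 0]] with rank 0, so corank 2. A Groebner basis of the Jacobian ideal J(f) in C{s,t} is {s^2/8 + s*t^3 + s*t^2/4, s^2 + 2*s*t^2 + t^4, s^3, s^2*t - s^2/4 - s*t^2/2}; counting standard monomials gives mu = 8. Corank 2; j^3 = -s^3 is a perfect cube, so E-series; the 5-jet and mu = 8 give E_8.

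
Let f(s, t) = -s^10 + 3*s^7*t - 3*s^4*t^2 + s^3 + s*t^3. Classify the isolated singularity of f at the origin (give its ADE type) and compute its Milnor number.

Type E_{7}, Milnor number mu = 7.

The Hessian of f at 0 is [[0, 0], [0, 0]] with rank 0, so corank 2. A Groebner basis of the Jacobian ideal J(f) in C{s,t} is {s^3, s*t^2, 3*s^2 + t^3}; counting standard monomials gives mu = 7. Corank 2; j^3 = s^3 is a perfect cube, so E-series; the 4-jet and mu = 7 give E_7.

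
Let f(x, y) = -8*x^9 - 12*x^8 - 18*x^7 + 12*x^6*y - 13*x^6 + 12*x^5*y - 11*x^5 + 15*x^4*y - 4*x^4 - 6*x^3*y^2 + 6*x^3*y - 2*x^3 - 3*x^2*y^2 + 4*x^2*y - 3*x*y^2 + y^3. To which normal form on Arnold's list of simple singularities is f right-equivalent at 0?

D_{4}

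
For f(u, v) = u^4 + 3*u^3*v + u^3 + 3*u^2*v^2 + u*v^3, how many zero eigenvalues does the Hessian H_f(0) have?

2

Hessian at 0 has rank 0.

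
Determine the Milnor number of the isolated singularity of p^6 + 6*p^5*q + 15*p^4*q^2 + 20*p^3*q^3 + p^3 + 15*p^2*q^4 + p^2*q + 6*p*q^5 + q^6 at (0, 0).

7

The Hessian of f at 0 has rank 0. Corank 2; j^3 = p^2*(p + q) has shape L^2 M (L != M), so D-series; mu = 7 gives D_7.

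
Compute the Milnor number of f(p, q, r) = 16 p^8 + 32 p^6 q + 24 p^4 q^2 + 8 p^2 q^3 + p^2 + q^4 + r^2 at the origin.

3

The Hessian of f at 0 is [[2, 0, 0], [0, 0, 0], [0, 0, 2]] with rank 2, so corank 1. A Groebner basis of the Jacobian ideal J(f) in C{p,q,r} is {q^3, p, r}; counting standard monomials gives mu = 3. Corank 1: A-series; mu = 3 gives A_3.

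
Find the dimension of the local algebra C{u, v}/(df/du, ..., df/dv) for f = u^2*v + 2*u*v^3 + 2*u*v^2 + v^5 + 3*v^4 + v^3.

The Hessian of f at 0 has rank 0. Corank 2; j^3 = v*(u + v)^2 has shape L^2 M (L != M), so D-series; mu = 5 gives D_5.

5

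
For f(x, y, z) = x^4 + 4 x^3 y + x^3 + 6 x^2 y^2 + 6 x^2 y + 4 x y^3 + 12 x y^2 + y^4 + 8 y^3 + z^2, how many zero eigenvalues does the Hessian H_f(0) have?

2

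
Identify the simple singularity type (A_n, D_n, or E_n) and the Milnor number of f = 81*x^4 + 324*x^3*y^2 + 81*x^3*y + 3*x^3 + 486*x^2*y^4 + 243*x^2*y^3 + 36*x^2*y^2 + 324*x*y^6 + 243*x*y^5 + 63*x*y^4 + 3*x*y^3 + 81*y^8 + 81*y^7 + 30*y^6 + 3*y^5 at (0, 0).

Type E_7, Milnor number mu = 7.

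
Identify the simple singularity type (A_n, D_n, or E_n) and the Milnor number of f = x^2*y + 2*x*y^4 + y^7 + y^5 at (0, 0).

Type D6, Milnor number mu = 6.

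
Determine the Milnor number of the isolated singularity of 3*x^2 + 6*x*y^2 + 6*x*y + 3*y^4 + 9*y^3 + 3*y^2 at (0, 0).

2

The Hessian of f at 0 is [[6, 6], [6, 6]] with rank 1, so corank 1. A Groebner basis of the Jacobian ideal J(f) in C{x,y} is {y^2, x + y}; counting standard monomials gives mu = 2. Corank 1: A-series; mu = 2 gives A_2.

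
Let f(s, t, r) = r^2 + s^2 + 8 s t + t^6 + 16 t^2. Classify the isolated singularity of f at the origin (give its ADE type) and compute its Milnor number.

Type A_5, Milnor number mu = 5.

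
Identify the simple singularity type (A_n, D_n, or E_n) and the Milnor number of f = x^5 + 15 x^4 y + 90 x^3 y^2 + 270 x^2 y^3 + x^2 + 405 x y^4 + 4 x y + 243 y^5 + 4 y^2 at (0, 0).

Type A4, Milnor number mu = 4.

The Hessian of f at 0 has rank 1. Corank 1: A-series; mu = 4 gives A_4.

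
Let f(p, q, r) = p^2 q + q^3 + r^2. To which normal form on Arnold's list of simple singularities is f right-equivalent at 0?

D_{4}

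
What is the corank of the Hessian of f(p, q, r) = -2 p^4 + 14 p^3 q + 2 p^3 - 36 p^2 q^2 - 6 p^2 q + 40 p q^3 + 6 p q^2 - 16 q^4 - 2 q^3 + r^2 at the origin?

2

Hessian at 0 has rank 1.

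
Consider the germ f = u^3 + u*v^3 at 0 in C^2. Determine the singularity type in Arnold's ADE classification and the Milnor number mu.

Type E_{7}, Milnor number mu = 7.

The Hessian of f at 0 has rank 0. Corank 2; j^3 = u^3 is a perfect cube, so E-series; the 4-jet and mu = 7 give E_7.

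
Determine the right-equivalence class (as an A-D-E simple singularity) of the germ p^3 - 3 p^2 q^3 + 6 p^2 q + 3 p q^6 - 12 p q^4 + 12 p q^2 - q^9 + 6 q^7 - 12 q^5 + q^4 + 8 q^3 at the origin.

E_{6}

The Hessian of f at 0 has rank 0. Corank 2; j^3 = (p + 2*q)^3 is a perfect cube, so E-series; the 4-jet and mu = 6 give E_6.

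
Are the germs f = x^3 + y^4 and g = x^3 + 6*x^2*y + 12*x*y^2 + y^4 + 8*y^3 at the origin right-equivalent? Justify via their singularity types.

Yes.

The Hessian of f at 0 has rank 0. Corank 2; j^3 = x^3 is a perfect cube, so E-series; the 4-jet and mu = 6 give E_6. The Hessian of g at 0 has rank 0. Corank 2; j^3 = (x + 2*y)^3 is a perfect cube, so E-series; the 4-jet and mu = 6 give E_6. Both have type E_6, hence right-equivalent.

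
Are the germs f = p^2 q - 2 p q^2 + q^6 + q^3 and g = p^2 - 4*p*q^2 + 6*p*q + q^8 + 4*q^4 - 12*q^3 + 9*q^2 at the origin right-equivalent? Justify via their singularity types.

The Hessian of f at 0 has rank 0. Corank 2; j^3 = q*(p - q)^2 has shape L^2 M (L != M), so D-series; mu = 7 gives D_7. The Hessian of g at 0 has rank 1. Corank 1: A-series; mu = 7 gives A_7. f is D_7 but g is A_7, hence not right-equivalent.

No.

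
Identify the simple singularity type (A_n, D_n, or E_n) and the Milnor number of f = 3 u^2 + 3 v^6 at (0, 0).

Type A_{5}, Milnor number mu = 5.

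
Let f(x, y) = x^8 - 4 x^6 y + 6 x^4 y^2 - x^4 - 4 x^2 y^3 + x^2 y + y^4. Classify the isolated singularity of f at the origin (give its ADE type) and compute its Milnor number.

The Hessian of f at 0 is [[0, 0], [0, 0]] with rank 0, so corank 2. A Groebner basis of the Jacobian ideal J(f) in C{x,y} is {x^3, x^2/4 + y^3, x*y}; counting standard monomials gives mu = 5. Corank 2; j^3 = x^2*y has shape L^2 M (L != M), so D-series; mu = 5 gives D_5.

Type D_{5}, Milnor number mu = 5.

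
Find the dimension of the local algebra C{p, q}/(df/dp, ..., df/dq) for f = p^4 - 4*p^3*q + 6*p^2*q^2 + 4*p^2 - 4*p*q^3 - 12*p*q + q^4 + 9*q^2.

The Hessian of f at 0 has rank 1. Corank 1: A-series; mu = 3 gives A_3.

3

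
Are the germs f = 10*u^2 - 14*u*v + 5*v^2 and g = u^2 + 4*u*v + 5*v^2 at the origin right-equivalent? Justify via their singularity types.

The Hessian of f at 0 is [[20, -14], [-14, 10]] with rank 2, so corank 0. A Groebner basis of the Jacobian ideal J(f) in C{u,v} is {u, v}; counting standard monomials gives mu = 1. Corank 0: nondegenerate Morse point, so A_1. The Hessian of g at 0 is [[2, 4], [4, 10]] with rank 2, so corank 0. A Groebner basis of the Jacobian ideal J(g) in C{u,v} is {u, v}; counting standard monomials gives mu = 1. Corank 0: nondegenerate Morse point, so A_1. Both have type A_1, hence right-equivalent.

Yes.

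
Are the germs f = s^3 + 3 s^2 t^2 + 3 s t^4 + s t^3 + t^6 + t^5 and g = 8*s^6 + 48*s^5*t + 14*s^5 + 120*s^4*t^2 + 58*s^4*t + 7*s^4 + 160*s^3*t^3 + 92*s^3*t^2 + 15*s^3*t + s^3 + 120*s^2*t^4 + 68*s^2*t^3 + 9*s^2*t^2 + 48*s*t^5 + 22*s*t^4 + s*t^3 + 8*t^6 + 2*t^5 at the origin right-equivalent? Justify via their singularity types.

Yes.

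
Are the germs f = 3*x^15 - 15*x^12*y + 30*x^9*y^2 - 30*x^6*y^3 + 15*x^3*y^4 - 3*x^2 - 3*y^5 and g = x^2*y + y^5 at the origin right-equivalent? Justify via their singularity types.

No.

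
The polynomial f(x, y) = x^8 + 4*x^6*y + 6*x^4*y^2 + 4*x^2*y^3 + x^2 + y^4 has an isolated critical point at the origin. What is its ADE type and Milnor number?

The Hessian of f at 0 is [[2, 0], [0, 0]] with rank 1, so corank 1. A Groebner basis of the Jacobian ideal J(f) in C{x,y} is {y^3, x}; counting standard monomials gives mu = 3. Corank 1: A-series; mu = 3 gives A_3.

Type A3, Milnor number mu = 3.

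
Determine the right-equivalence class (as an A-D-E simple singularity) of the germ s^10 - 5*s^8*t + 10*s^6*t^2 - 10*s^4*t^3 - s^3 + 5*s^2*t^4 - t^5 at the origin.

The Hessian of f at 0 has rank 0. Corank 2; j^3 = -s^3 is a perfect cube, so E-series; the 5-jet and mu = 8 give E_8.

E_8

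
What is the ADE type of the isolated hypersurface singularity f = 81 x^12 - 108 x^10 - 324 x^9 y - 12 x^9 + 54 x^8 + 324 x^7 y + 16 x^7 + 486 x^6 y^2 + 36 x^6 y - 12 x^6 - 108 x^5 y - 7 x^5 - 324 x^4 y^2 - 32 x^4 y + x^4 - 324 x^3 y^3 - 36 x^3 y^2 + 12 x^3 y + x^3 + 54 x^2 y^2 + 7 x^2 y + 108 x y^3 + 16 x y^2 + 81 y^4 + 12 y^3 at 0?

The Hessian of f at 0 is [[0, 0], [0, 0]] with rank 0, so corank 2. A Groebner basis of the Jacobian ideal J(f) in C{x,y} is {x*y^2 + x*y/2 + y^2, -x*y/4 + y^3 - y^2/2, x^2 + 5*x*y + 6*y^2}; counting standard monomials gives mu = 5. Corank 2; j^3 = (x + 2*y)^2*(x + 3*y) has shape L^2 M (L != M), so D-series; mu = 5 gives D_5.

D_5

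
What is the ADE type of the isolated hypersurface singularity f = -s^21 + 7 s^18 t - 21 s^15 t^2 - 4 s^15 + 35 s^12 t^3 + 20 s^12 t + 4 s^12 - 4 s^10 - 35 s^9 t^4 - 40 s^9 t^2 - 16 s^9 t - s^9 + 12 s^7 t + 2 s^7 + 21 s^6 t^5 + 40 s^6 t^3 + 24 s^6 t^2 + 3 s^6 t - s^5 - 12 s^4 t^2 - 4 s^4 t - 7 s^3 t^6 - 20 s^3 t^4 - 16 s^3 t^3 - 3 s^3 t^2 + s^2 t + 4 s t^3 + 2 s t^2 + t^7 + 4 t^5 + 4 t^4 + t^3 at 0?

D8

The Hessian of f at 0 has rank 0. Corank 2; j^3 = t*(s + t)^2 has shape L^2 M (L != M), so D-series; mu = 8 gives D_8.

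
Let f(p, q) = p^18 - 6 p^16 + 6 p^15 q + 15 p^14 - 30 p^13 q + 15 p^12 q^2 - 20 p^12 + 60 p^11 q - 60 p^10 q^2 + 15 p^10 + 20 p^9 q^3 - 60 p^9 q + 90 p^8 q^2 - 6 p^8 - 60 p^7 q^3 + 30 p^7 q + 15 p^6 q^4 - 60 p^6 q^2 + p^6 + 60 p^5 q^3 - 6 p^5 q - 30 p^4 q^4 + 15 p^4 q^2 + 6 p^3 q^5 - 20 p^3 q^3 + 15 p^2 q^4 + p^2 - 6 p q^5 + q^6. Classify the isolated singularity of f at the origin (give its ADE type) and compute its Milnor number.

The Hessian of f at 0 is [[2, 0], [0, 0]] with rank 1, so corank 1. A Groebner basis of the Jacobian ideal J(f) in C{p,q} is {q^5, p}; counting standard monomials gives mu = 5. Corank 1: A-series; mu = 5 gives A_5.

Type A_5, Milnor number mu = 5.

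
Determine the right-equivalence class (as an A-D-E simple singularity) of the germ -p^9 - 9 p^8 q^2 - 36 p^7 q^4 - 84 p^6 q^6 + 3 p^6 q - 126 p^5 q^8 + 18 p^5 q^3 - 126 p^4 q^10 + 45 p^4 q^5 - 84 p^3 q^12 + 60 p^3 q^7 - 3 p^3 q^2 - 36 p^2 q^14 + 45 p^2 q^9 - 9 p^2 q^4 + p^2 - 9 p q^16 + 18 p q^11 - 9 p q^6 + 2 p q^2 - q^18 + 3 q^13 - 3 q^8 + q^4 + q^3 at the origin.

A2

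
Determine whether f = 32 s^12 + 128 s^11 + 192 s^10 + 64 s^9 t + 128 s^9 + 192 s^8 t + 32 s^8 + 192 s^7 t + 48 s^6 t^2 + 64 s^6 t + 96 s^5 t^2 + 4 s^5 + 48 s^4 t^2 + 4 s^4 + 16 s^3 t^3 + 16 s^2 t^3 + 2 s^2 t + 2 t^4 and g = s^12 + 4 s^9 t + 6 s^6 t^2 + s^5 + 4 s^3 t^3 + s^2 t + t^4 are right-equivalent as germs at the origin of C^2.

Yes.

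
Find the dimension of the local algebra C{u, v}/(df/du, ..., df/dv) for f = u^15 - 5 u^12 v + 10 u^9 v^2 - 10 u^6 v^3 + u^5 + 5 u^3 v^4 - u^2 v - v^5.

6

The Hessian of f at 0 has rank 0. Corank 2; j^3 = -u^2*v has shape L^2 M (L != M), so D-series; mu = 6 gives D_6.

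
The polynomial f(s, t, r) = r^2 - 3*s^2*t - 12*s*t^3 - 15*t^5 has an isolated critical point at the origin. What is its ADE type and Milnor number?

The Hessian of f at 0 is [[0, 0, 0], [0, 0, 0], [0, 0, 2]] with rank 1, so corank 2. A Groebner basis of the Jacobian ideal J(f) in C{s,t,r} is {s^3, s^2*t, -2*s^2 + s*t^2, s*t/2 + t^3, r}; counting standard monomials gives mu = 6. Corank 2; j^3 = -3*s^2*t has shape L^2 M (L != M), so D-series; mu = 6 gives D_6.

Type D_6, Milnor number mu = 6.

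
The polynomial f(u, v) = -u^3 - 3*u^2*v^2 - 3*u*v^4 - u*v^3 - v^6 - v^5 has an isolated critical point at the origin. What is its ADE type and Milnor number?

Type E_7, Milnor number mu = 7.

The Hessian of f at 0 has rank 0. Corank 2; j^3 = -u^3 is a perfect cube, so E-series; the 4-jet and mu = 7 give E_7.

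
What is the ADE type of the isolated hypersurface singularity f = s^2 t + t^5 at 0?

D_6

The Hessian of f at 0 has rank 0. Corank 2; j^3 = s^2*t has shape L^2 M (L != M), so D-series; mu = 6 gives D_6.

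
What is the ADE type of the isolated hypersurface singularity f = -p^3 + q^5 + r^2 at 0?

E_8

The Hessian of f at 0 has rank 1. Corank 2; j^3 = -p^3 is a perfect cube, so E-series; the 5-jet and mu = 8 give E_8.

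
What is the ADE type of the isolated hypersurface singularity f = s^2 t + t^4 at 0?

D5

The Hessian of f at 0 has rank 0. Corank 2; j^3 = s^2*t has shape L^2 M (L != M), so D-series; mu = 5 gives D_5.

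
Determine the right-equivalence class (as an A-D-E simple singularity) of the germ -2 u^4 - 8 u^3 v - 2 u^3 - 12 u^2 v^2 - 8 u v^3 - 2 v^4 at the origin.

E6

The Hessian of f at 0 is [[0, 0], [0, 0]] with rank 0, so corank 2. A Groebner basis of the Jacobian ideal J(f) in C{u,v} is {v^4, u*v^2 + v^3/3, u^2}; counting standard monomials gives mu = 6. Corank 2; j^3 = -2*u^3 is a perfect cube, so E-series; the 4-jet and mu = 6 give E_6.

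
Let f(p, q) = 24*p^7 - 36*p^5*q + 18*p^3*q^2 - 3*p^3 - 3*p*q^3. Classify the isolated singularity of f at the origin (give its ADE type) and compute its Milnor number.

The Hessian of f at 0 has rank 0. Corank 2; j^3 = -3*p^3 is a perfect cube, so E-series; the 4-jet and mu = 7 give E_7.

Type E_7, Milnor number mu = 7.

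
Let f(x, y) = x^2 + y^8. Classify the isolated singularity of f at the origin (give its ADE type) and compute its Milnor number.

The Hessian of f at 0 is [[2, 0], [0, 0]] with rank 1, so corank 1. A Groebner basis of the Jacobian ideal J(f) in C{x,y} is {y^7, x}; counting standard monomials gives mu = 7. Corank 1: A-series; mu = 7 gives A_7.

Type A7, Milnor number mu = 7.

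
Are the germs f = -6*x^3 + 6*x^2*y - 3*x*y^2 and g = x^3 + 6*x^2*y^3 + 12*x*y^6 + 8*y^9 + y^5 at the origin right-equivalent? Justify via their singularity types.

No.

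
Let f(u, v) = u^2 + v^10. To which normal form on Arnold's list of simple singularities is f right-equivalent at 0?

A_{9}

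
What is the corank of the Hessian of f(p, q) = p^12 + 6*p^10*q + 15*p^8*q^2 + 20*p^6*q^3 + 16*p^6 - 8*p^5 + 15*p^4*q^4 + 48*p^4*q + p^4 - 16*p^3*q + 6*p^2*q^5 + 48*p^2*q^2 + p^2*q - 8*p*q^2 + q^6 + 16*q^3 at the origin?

The Hessian at 0 is [[0, 0], [0, 0]] of rank 0; hence corank 2.

2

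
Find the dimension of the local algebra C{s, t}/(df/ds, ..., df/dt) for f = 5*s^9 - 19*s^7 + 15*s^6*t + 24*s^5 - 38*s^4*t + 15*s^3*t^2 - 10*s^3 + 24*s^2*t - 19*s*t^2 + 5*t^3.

4

The Hessian of f at 0 has rank 0. Corank 2; j^3 = -(s - t)*(10*s^2 - 14*s*t + 5*t^2) splits into three distinct lines over C (the quadratic factor has nonzero discriminant), so D_4.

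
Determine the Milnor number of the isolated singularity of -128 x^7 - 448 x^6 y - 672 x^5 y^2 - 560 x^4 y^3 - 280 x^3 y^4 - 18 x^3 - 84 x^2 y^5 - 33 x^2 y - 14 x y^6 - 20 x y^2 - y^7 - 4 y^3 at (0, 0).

8

The Hessian of f at 0 has rank 0. Corank 2; j^3 = -(2*x + y)*(3*x + 2*y)^2 has shape L^2 M (L != M), so D-series; mu = 8 gives D_8.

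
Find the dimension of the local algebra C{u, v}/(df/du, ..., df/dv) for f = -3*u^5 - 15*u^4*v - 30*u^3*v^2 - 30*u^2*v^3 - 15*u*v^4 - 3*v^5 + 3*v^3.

8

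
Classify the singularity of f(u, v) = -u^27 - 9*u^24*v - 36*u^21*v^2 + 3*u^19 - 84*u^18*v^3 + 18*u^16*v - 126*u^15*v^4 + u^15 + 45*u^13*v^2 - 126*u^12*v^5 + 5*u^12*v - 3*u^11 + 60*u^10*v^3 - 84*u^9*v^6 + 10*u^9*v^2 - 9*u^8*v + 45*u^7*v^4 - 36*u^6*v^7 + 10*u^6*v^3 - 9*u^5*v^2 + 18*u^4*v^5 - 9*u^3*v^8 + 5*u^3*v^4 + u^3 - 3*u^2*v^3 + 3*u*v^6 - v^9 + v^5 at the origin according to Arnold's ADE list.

The Hessian of f at 0 has rank 0. Corank 2; j^3 = u^3 is a perfect cube, so E-series; the 5-jet and mu = 8 give E_8.

E8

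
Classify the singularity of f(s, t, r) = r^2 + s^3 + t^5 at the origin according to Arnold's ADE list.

E_8

The Hessian of f at 0 is [[0, 0, 0], [0, 0, 0], [0, 0, 2]] with rank 1, so corank 2. A Groebner basis of the Jacobian ideal J(f) in C{s,t,r} is {t^4, s^2, r}; counting standard monomials gives mu = 8. Corank 2; j^3 = s^3 is a perfect cube, so E-series; the 5-jet and mu = 8 give E_8.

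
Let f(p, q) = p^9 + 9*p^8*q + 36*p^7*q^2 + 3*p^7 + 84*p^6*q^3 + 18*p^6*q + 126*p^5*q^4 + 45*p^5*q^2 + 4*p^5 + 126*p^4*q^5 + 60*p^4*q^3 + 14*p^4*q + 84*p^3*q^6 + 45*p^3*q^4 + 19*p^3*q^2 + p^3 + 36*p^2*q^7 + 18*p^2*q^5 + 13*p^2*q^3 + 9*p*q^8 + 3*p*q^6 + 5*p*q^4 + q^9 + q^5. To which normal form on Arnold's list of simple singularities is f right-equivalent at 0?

The Hessian of f at 0 has rank 0. Corank 2; j^3 = p^3 is a perfect cube, so E-series; the 5-jet and mu = 8 give E_8.

E_8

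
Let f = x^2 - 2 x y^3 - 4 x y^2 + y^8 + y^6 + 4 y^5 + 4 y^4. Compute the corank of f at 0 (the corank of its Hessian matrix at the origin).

1

Hessian at 0 has rank 1.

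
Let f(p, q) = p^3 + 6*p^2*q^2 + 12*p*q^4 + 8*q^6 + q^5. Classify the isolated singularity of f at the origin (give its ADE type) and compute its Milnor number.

Type E_{8}, Milnor number mu = 8.

The Hessian of f at 0 is [[0, 0], [0, 0]] with rank 0, so corank 2. A Groebner basis of the Jacobian ideal J(f) in C{p,q} is {q^4, p^3, p^2/4 + p*q^2}; counting standard monomials gives mu = 8. Corank 2; j^3 = p^3 is a perfect cube, so E-series; the 5-jet and mu = 8 give E_8.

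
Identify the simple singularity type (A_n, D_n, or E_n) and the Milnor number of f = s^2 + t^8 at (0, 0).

The Hessian of f at 0 has rank 1. Corank 1: A-series; mu = 7 gives A_7.

Type A7, Milnor number mu = 7.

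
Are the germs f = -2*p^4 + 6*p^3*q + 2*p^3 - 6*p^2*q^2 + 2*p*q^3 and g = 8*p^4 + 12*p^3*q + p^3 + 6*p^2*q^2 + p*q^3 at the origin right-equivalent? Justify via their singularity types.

Yes.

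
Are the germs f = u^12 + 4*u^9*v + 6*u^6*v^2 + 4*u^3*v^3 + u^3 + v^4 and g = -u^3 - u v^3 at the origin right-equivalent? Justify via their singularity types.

The Hessian of f at 0 has rank 0. Corank 2; j^3 = u^3 is a perfect cube, so E-series; the 4-jet and mu = 6 give E_6. The Hessian of g at 0 has rank 0. Corank 2; j^3 = -u^3 is a perfect cube, so E-series; the 4-jet and mu = 7 give E_7. f is E_6 but g is E_7, hence not right-equivalent.

No.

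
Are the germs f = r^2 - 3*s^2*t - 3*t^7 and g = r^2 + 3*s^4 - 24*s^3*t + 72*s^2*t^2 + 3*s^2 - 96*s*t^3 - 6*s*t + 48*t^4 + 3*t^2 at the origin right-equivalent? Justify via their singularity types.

No.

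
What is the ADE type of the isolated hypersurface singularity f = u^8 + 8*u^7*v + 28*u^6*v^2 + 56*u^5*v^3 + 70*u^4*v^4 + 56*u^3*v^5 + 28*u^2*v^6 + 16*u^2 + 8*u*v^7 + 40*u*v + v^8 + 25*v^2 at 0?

A7

The Hessian of f at 0 has rank 1. Corank 1: A-series; mu = 7 gives A_7.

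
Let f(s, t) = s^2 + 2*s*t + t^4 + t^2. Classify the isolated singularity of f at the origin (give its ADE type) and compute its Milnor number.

The Hessian of f at 0 is [[2, 2], [2, 2]] with rank 1, so corank 1. A Groebner basis of the Jacobian ideal J(f) in C{s,t} is {t^3, s + t}; counting standard monomials gives mu = 3. Corank 1: A-series; mu = 3 gives A_3.

Type A_{3}, Milnor number mu = 3.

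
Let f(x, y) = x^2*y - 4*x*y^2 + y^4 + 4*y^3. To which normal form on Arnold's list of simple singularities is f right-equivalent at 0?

D5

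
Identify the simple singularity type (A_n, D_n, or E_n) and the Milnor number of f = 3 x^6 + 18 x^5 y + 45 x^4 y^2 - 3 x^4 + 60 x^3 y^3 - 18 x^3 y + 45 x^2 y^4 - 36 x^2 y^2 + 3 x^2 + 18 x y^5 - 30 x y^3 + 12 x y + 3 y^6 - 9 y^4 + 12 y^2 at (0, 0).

Type A_3, Milnor number mu = 3.

The Hessian of f at 0 has rank 1. Corank 1: A-series; mu = 3 gives A_3.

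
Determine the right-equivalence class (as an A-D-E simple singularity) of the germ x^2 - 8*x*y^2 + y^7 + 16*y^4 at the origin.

A_{6}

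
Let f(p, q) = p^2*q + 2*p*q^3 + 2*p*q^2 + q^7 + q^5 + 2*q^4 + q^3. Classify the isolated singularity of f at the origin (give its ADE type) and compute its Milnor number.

Type D_{8}, Milnor number mu = 8.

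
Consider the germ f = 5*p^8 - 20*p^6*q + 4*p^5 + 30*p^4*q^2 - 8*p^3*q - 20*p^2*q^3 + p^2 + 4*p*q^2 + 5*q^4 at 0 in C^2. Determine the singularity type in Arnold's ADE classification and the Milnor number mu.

The Hessian of f at 0 is [[2, 0], [0, 0]] with rank 1, so corank 1. A Groebner basis of the Jacobian ideal J(f) in C{p,q} is {p^2, p*q, p/2 + q^2}; counting standard monomials gives mu = 3. Corank 1: A-series; mu = 3 gives A_3.

Type A3, Milnor number mu = 3.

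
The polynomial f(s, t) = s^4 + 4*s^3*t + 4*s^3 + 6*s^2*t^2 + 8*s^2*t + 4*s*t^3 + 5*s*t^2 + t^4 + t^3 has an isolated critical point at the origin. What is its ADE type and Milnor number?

The Hessian of f at 0 has rank 0. Corank 2; j^3 = (s + t)*(2*s + t)^2 has shape L^2 M (L != M), so D-series; mu = 5 gives D_5.

Type D_5, Milnor number mu = 5.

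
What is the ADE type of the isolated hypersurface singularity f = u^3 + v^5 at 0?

E_{8}

The Hessian of f at 0 is [[0, 0], [0, 0]] with rank 0, so corank 2. A Groebner basis of the Jacobian ideal J(f) in C{u,v} is {v^4, u^2}; counting standard monomials gives mu = 8. Corank 2; j^3 = u^3 is a perfect cube, so E-series; the 5-jet and mu = 8 give E_8.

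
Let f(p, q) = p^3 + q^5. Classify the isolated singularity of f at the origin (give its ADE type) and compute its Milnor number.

The Hessian of f at 0 has rank 0. Corank 2; j^3 = p^3 is a perfect cube, so E-series; the 5-jet and mu = 8 give E_8.

Type E8, Milnor number mu = 8.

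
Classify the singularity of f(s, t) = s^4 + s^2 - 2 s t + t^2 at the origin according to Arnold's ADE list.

A3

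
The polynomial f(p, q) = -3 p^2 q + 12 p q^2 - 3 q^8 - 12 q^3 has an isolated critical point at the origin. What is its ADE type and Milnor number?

Type D_9, Milnor number mu = 9.

The Hessian of f at 0 is [[0, 0], [0, 0]] with rank 0, so corank 2. A Groebner basis of the Jacobian ideal J(f) in C{p,q} is {p^2/8 + q^7 - q^2/2, p^3 - 8*q^3, p*q - 2*q^2}; counting standard monomials gives mu = 9. Corank 2; j^3 = -3*q*(p - 2*q)^2 has shape L^2 M (L != M), so D-series; mu = 9 gives D_9.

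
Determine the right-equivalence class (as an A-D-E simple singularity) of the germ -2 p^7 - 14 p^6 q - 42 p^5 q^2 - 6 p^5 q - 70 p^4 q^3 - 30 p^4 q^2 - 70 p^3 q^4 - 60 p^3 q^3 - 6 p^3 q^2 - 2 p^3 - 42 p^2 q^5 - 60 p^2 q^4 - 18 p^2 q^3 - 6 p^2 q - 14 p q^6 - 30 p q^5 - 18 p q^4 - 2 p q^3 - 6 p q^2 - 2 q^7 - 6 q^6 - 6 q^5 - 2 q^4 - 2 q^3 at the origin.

The Hessian of f at 0 has rank 0. Corank 2; j^3 = -2*(p + q)^3 is a perfect cube, so E-series; the 4-jet and mu = 7 give E_7.

E_7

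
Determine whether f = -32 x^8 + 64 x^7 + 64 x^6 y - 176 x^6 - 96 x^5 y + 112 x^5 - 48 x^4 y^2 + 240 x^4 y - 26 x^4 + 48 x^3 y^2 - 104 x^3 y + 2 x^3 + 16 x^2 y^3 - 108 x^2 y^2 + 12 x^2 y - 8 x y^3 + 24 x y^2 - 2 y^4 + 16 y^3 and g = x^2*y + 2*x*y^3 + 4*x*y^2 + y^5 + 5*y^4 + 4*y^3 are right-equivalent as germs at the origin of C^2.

No.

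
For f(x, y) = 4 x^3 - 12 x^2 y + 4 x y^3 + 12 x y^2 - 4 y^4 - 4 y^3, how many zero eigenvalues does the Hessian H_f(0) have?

2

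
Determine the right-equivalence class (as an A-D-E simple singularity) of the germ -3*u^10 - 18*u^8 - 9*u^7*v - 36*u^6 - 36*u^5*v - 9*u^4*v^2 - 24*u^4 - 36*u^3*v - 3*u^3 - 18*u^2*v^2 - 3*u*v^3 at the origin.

E_7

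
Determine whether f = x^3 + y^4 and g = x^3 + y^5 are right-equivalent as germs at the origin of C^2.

No.

The Hessian of f at 0 has rank 0. Corank 2; j^3 = x^3 is a perfect cube, so E-series; the 4-jet and mu = 6 give E_6. The Hessian of g at 0 has rank 0. Corank 2; j^3 = x^3 is a perfect cube, so E-series; the 5-jet and mu = 8 give E_8. f is E_6 but g is E_8, hence not right-equivalent.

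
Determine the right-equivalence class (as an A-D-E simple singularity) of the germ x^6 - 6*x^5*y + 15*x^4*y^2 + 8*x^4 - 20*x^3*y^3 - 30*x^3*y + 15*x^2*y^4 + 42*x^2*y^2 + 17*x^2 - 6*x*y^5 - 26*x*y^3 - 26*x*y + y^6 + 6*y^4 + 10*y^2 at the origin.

The Hessian of f at 0 is [[34, -26], [-26, 20]] with rank 2, so corank 0. A Groebner basis of the Jacobian ideal J(f) in C{x,y} is {x, y}; counting standard monomials gives mu = 1. Corank 0: nondegenerate Morse point, so A_1.

A_1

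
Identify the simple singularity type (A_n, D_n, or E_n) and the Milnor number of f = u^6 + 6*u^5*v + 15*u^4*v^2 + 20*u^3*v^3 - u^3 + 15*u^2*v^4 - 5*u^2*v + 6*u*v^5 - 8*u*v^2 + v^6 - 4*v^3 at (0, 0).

Type D_{7}, Milnor number mu = 7.

The Hessian of f at 0 has rank 0. Corank 2; j^3 = -(u + v)*(u + 2*v)^2 has shape L^2 M (L != M), so D-series; mu = 7 gives D_7.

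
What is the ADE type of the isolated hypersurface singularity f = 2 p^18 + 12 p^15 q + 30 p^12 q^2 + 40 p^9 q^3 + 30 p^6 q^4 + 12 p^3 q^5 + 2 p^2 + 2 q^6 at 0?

The Hessian of f at 0 has rank 1. Corank 1: A-series; mu = 5 gives A_5.

A_5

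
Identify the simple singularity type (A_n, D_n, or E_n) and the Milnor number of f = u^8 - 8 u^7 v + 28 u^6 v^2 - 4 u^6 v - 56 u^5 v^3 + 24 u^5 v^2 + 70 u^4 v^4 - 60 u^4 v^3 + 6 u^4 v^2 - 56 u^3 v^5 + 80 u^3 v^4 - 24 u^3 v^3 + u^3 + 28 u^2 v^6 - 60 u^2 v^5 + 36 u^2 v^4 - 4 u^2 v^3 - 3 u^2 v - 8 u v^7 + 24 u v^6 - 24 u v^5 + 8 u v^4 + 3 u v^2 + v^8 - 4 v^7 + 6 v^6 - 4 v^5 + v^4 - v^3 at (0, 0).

Type E_6, Milnor number mu = 6.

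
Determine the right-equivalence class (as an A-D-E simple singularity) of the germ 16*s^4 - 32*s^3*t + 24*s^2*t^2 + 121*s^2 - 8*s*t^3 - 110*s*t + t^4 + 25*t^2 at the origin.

A3

The Hessian of f at 0 has rank 1. Corank 1: A-series; mu = 3 gives A_3.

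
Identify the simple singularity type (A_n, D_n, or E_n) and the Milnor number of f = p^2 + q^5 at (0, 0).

Type A_4, Milnor number mu = 4.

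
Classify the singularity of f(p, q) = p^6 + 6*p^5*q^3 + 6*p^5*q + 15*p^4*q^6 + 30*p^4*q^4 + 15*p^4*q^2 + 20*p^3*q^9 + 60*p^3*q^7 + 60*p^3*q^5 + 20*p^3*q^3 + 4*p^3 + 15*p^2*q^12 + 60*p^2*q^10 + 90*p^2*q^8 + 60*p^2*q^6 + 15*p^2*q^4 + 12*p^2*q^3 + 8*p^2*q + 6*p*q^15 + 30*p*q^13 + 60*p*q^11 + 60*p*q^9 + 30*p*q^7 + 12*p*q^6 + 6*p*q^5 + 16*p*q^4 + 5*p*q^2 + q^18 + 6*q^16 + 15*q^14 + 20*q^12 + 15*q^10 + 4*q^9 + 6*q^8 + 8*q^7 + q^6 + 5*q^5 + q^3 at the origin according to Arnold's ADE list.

D_{7}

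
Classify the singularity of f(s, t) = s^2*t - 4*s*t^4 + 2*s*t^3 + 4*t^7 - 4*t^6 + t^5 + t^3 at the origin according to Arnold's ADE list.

The Hessian of f at 0 has rank 0. Corank 2; j^3 = t*(s^2 + t^2) splits into three distinct lines over C (the quadratic factor has nonzero discriminant), so D_4.

D_{4}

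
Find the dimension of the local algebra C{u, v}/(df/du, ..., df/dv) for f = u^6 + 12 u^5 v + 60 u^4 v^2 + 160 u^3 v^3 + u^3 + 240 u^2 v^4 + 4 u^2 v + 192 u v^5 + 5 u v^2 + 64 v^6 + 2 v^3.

7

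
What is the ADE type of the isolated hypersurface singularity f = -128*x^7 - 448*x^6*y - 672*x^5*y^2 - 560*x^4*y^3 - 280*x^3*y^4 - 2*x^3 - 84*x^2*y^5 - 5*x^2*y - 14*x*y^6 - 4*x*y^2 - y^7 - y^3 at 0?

The Hessian of f at 0 has rank 0. Corank 2; j^3 = -(x + y)^2*(2*x + y) has shape L^2 M (L != M), so D-series; mu = 8 gives D_8.

D8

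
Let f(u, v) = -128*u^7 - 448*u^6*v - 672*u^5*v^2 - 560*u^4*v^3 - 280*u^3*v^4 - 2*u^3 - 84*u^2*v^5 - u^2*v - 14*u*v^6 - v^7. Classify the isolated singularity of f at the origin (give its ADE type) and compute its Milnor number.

Type D_8, Milnor number mu = 8.

The Hessian of f at 0 has rank 0. Corank 2; j^3 = -u^2*(2*u + v) has shape L^2 M (L != M), so D-series; mu = 8 gives D_8.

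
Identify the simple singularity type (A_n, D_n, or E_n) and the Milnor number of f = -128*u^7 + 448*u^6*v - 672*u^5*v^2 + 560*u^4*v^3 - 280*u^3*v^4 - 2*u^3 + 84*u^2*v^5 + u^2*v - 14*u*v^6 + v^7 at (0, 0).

The Hessian of f at 0 has rank 0. Corank 2; j^3 = -u^2*(2*u - v) has shape L^2 M (L != M), so D-series; mu = 8 gives D_8.

Type D_{8}, Milnor number mu = 8.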